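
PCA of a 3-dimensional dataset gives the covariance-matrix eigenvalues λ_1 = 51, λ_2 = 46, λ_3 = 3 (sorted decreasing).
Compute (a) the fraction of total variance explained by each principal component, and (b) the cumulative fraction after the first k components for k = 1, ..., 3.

Step 1 — total variance = trace(Sigma) = Σ λ_i = 51 + 46 + 3 = 100.

Step 2 — fraction explained by component i = λ_i / Σ λ:
  PC1: 51/100 = 0.51
  PC2: 46/100 = 0.46
  PC3: 3/100 = 0.03

Step 3 — cumulative fraction after k components = (λ_1 + ... + λ_k) / Σ λ:
  k = 1: 51/100 = 0.51
  k = 2: (51 + 46)/100 = 97/100 = 0.97
  k = 3: (51 + 46 + 3)/100 = 100/100 = 1

Summary (fraction, with percent):

explained: PC1 0.51 (51%), PC2 0.46 (46%), PC3 0.03 (3%);  cumulative: 0.51, 0.97, 1


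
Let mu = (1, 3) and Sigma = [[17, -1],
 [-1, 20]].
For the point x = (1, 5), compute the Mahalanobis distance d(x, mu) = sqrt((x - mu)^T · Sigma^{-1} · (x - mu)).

Step 1 — centre the observation: (x - mu) = (0, 2).

Step 2 — invert Sigma. det(Sigma) = 17·20 - (-1)² = 339.
  Sigma^{-1} = (1/det) · [[d, -b], [-b, a]] = [[0.059, 0.0029],
 [0.0029, 0.0501]].

Step 3 — form the quadratic (x - mu)^T · Sigma^{-1} · (x - mu):
  Sigma^{-1} · (x - mu) = (0.0059, 0.1003).
  (x - mu)^T · [Sigma^{-1} · (x - mu)] = (0)·(0.0059) + (2)·(0.1003) = 0.2006.

Step 4 — take square root: d = √(0.2006) ≈ 0.4479.

d(x, mu) = √(0.2006) ≈ 0.4479


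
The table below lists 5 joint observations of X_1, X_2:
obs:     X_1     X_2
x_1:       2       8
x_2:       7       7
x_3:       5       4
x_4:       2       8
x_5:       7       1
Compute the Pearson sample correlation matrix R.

Step 1 — column means:
  mean(X_1) = (2 + 7 + 5 + 2 + 7) / 5 = 23/5 = 4.6
  mean(X_2) = (8 + 7 + 4 + 8 + 1) / 5 = 28/5 = 5.6

Step 2 — sample variances and covariances s[i,j] = (1/(n-1)) · Σ_k (x_{k,i} - mean_i) · (x_{k,j} - mean_j), with n-1 = 4:
  s[X_1,X_1] = ((-2.6)·(-2.6) + (2.4)·(2.4) + (0.4)·(0.4) + (-2.6)·(-2.6) + (2.4)·(2.4)) / 4 = 25.2/4 = 6.3
  s[X_1,X_2] = ((-2.6)·(2.4) + (2.4)·(1.4) + (0.4)·(-1.6) + (-2.6)·(2.4) + (2.4)·(-4.6)) / 4 = -20.8/4 = -5.2
  s[X_2,X_2] = ((2.4)·(2.4) + (1.4)·(1.4) + (-1.6)·(-1.6) + (2.4)·(2.4) + (-4.6)·(-4.6)) / 4 = 37.2/4 = 9.3
  Sample standard deviations s_i = √(s[i,i]):
  s(X_1) = √(6.3) = 2.51
  s(X_2) = √(9.3) = 3.0496

Step 3 — r_{ij} = s_{ij} / (s_i · s_j):
  r[X_1,X_1] = 1 (diagonal).
  r[X_1,X_2] = -5.2 / (2.51 · 3.0496) = -5.2 / 7.6544 = -0.6793
  r[X_2,X_2] = 1 (diagonal).

R is symmetric with unit diagonal. Assembling:

R = [[1, -0.6793],
 [-0.6793, 1]]


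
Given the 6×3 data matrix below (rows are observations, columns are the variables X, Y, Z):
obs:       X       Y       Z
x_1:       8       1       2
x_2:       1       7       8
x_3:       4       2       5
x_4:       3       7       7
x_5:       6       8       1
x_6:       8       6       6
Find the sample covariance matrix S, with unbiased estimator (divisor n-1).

Step 1 — column means:
  mean(X) = (8 + 1 + 4 + 3 + 6 + 8) / 6 = 30/6 = 5
  mean(Y) = (1 + 7 + 2 + 7 + 8 + 6) / 6 = 31/6 = 5.1667
  mean(Z) = (2 + 8 + 5 + 7 + 1 + 6) / 6 = 29/6 = 4.8333

Step 2 — sample covariance S[i,j] = (1/(n-1)) · Σ_k (x_{k,i} - mean_i) · (x_{k,j} - mean_j), with n-1 = 5.
  S[X,X] = ((3)·(3) + (-4)·(-4) + (-1)·(-1) + (-2)·(-2) + (1)·(1) + (3)·(3)) / 5 = 40/5 = 8
  S[X,Y] = ((3)·(-4.1667) + (-4)·(1.8333) + (-1)·(-3.1667) + (-2)·(1.8333) + (1)·(2.8333) + (3)·(0.8333)) / 5 = -15/5 = -3
  S[X,Z] = ((3)·(-2.8333) + (-4)·(3.1667) + (-1)·(0.1667) + (-2)·(2.1667) + (1)·(-3.8333) + (3)·(1.1667)) / 5 = -26/5 = -5.2
  S[Y,Y] = ((-4.1667)·(-4.1667) + (1.8333)·(1.8333) + (-3.1667)·(-3.1667) + (1.8333)·(1.8333) + (2.8333)·(2.8333) + (0.8333)·(0.8333)) / 5 = 42.8333/5 = 8.5667
  S[Y,Z] = ((-4.1667)·(-2.8333) + (1.8333)·(3.1667) + (-3.1667)·(0.1667) + (1.8333)·(2.1667) + (2.8333)·(-3.8333) + (0.8333)·(1.1667)) / 5 = 11.1667/5 = 2.2333
  S[Z,Z] = ((-2.8333)·(-2.8333) + (3.1667)·(3.1667) + (0.1667)·(0.1667) + (2.1667)·(2.1667) + (-3.8333)·(-3.8333) + (1.1667)·(1.1667)) / 5 = 38.8333/5 = 7.7667

S is symmetric (S[j,i] = S[i,j]). Assembling:

S = [[8, -3, -5.2],
 [-3, 8.5667, 2.2333],
 [-5.2, 2.2333, 7.7667]]


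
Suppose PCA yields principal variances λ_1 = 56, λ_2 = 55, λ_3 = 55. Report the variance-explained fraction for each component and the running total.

Step 1 — total variance = trace(Sigma) = Σ λ_i = 56 + 55 + 55 = 166.

Step 2 — fraction explained by component i = λ_i / Σ λ:
  PC1: 56/166 = 0.3373
  PC2: 55/166 = 0.3313
  PC3: 55/166 = 0.3313

Step 3 — cumulative fraction after k components = (λ_1 + ... + λ_k) / Σ λ:
  k = 1: 56/166 = 0.3373
  k = 2: (56 + 55)/166 = 111/166 = 0.6687
  k = 3: (56 + 55 + 55)/166 = 166/166 = 1

Summary (fraction, with percent):

explained: PC1 0.3373 (33.73%), PC2 0.3313 (33.13%), PC3 0.3313 (33.13%);  cumulative: 0.3373, 0.6687, 1


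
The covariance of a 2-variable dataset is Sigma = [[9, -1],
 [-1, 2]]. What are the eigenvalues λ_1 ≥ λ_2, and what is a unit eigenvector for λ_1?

Step 1 — characteristic polynomial of 2×2 Sigma:
  det(Sigma - λI) = λ² - trace · λ + det = 0.
  trace = 9 + 2 = 11, det = 9·2 - (-1)² = 17.
Step 2 — discriminant:
  Δ = trace² - 4·det = 121 - 68 = 53.
Step 3 — eigenvalues:
  λ = (trace ± √Δ)/2 = (11 ± 7.2801)/2,
  λ_1 = 9.1401,  λ_2 = 1.8599.

Step 4 — unit eigenvector for λ_1: solve (Sigma - λ_1 I)v = 0. First row:
  (9 - 9.1401)·v_x + (-1)·v_y = 0, i.e. (-0.1401)·v_x + (-1)·v_y = 0,
  so v ∝ (b, λ_1 - a) = (-1, 0.1401); multiply by -1 so the first entry is positive: u = (1, -0.1401).
  ||u|| = √((1)² + (-0.1401)²) = √(1.0196) ≈ 1.0098,
  v_1 = u/||u|| ≈ (0.9903, -0.1387) (||v_1|| = 1).

λ_1 = 9.1401,  λ_2 = 1.8599;  v_1 ≈ (0.9903, -0.1387)


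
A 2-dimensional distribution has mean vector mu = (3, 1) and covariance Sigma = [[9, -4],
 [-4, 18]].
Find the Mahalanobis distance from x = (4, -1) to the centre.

Step 1 — centre the observation: (x - mu) = (1, -2).

Step 2 — invert Sigma. det(Sigma) = 9·18 - (-4)² = 146.
  Sigma^{-1} = (1/det) · [[d, -b], [-b, a]] = [[0.1233, 0.0274],
 [0.0274, 0.0616]].

Step 3 — form the quadratic (x - mu)^T · Sigma^{-1} · (x - mu):
  Sigma^{-1} · (x - mu) = (0.0685, -0.0959).
  (x - mu)^T · [Sigma^{-1} · (x - mu)] = (1)·(0.0685) + (-2)·(-0.0959) = 0.2603.

Step 4 — take square root: d = √(0.2603) ≈ 0.5102.

d(x, mu) = √(0.2603) ≈ 0.5102


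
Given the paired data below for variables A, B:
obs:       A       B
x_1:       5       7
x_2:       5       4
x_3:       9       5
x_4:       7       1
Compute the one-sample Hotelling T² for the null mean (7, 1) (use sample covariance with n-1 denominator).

Step 1 — sample mean vector:
  mean(A) = (5 + 5 + 9 + 7) / 4 = 26/4 = 6.5
  mean(B) = (7 + 4 + 5 + 1) / 4 = 17/4 = 4.25
  x̄ = (6.5, 4.25),  deviation x̄ - mu_0 = (6.5, 4.25) - (7, 1) = (-0.5, 3.25).

Step 2 — sample covariance matrix, S[i,j] = (1/(n-1)) · Σ_k (x_{k,i} - mean_i) · (x_{k,j} - mean_j), divisor n-1 = 3:
  S[A,A] = ((-1.5)·(-1.5) + (-1.5)·(-1.5) + (2.5)·(2.5) + (0.5)·(0.5)) / 3 = 11/3 = 3.6667
  S[A,B] = ((-1.5)·(2.75) + (-1.5)·(-0.25) + (2.5)·(0.75) + (0.5)·(-3.25)) / 3 = -3.5/3 = -1.1667
  S[B,B] = ((2.75)·(2.75) + (-0.25)·(-0.25) + (0.75)·(0.75) + (-3.25)·(-3.25)) / 3 = 18.75/3 = 6.25
  S = [[3.6667, -1.1667],
 [-1.1667, 6.25]].

Step 3 — invert S. det(S) = 3.6667·6.25 - (-1.1667)² = 21.5556.
  S^{-1} = (1/det) · [[d, -b], [-b, a]] = [[0.2899, 0.0541],
 [0.0541, 0.1701]].

Step 4 — quadratic form (x̄ - mu_0)^T · S^{-1} · (x̄ - mu_0):
  S^{-1} · (x̄ - mu_0) = (0.0309, 0.5258),
  (x̄ - mu_0)^T · [...] = (-0.5)·(0.0309) + (3.25)·(0.5258) = 1.6933.

Step 5 — scale by n: T² = 4 · 1.6933 = 6.7732.

T² ≈ 6.7732


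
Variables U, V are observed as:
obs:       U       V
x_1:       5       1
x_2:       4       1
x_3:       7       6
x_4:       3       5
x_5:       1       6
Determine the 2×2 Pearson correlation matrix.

Step 1 — column means:
  mean(U) = (5 + 4 + 7 + 3 + 1) / 5 = 20/5 = 4
  mean(V) = (1 + 1 + 6 + 5 + 6) / 5 = 19/5 = 3.8

Step 2 — sample variances and covariances s[i,j] = (1/(n-1)) · Σ_k (x_{k,i} - mean_i) · (x_{k,j} - mean_j), with n-1 = 4:
  s[U,U] = ((1)·(1) + (0)·(0) + (3)·(3) + (-1)·(-1) + (-3)·(-3)) / 4 = 20/4 = 5
  s[U,V] = ((1)·(-2.8) + (0)·(-2.8) + (3)·(2.2) + (-1)·(1.2) + (-3)·(2.2)) / 4 = -4/4 = -1
  s[V,V] = ((-2.8)·(-2.8) + (-2.8)·(-2.8) + (2.2)·(2.2) + (1.2)·(1.2) + (2.2)·(2.2)) / 4 = 26.8/4 = 6.7
  Sample standard deviations s_i = √(s[i,i]):
  s(U) = √(5) = 2.2361
  s(V) = √(6.7) = 2.5884

Step 3 — r_{ij} = s_{ij} / (s_i · s_j):
  r[U,U] = 1 (diagonal).
  r[U,V] = -1 / (2.2361 · 2.5884) = -1 / 5.7879 = -0.1728
  r[V,V] = 1 (diagonal).

R is symmetric with unit diagonal. Assembling:

R = [[1, -0.1728],
 [-0.1728, 1]]


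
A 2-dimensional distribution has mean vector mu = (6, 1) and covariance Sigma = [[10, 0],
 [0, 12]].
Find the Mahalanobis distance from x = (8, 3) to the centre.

Step 1 — centre the observation: (x - mu) = (2, 2).

Step 2 — invert Sigma. det(Sigma) = 10·12 - (0)² = 120.
  Sigma^{-1} = (1/det) · [[d, -b], [-b, a]] = [[0.1, 0],
 [0, 0.0833]].

Step 3 — form the quadratic (x - mu)^T · Sigma^{-1} · (x - mu):
  Sigma^{-1} · (x - mu) = (0.2, 0.1667).
  (x - mu)^T · [Sigma^{-1} · (x - mu)] = (2)·(0.2) + (2)·(0.1667) = 0.7333.

Step 4 — take square root: d = √(0.7333) ≈ 0.8563.

d(x, mu) = √(0.7333) ≈ 0.8563


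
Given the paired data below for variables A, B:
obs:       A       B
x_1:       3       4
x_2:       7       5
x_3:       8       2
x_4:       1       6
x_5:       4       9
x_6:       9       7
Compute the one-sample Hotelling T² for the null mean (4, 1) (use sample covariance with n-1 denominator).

Step 1 — sample mean vector:
  mean(A) = (3 + 7 + 8 + 1 + 4 + 9) / 6 = 32/6 = 5.3333
  mean(B) = (4 + 5 + 2 + 6 + 9 + 7) / 6 = 33/6 = 5.5
  x̄ = (5.3333, 5.5),  deviation x̄ - mu_0 = (5.3333, 5.5) - (4, 1) = (1.3333, 4.5).

Step 2 — sample covariance matrix, S[i,j] = (1/(n-1)) · Σ_k (x_{k,i} - mean_i) · (x_{k,j} - mean_j), divisor n-1 = 5:
  S[A,A] = ((-2.3333)·(-2.3333) + (1.6667)·(1.6667) + (2.6667)·(2.6667) + (-4.3333)·(-4.3333) + (-1.3333)·(-1.3333) + (3.6667)·(3.6667)) / 5 = 49.3333/5 = 9.8667
  S[A,B] = ((-2.3333)·(-1.5) + (1.6667)·(-0.5) + (2.6667)·(-3.5) + (-4.3333)·(0.5) + (-1.3333)·(3.5) + (3.6667)·(1.5)) / 5 = -8/5 = -1.6
  S[B,B] = ((-1.5)·(-1.5) + (-0.5)·(-0.5) + (-3.5)·(-3.5) + (0.5)·(0.5) + (3.5)·(3.5) + (1.5)·(1.5)) / 5 = 29.5/5 = 5.9
  S = [[9.8667, -1.6],
 [-1.6, 5.9]].

Step 3 — invert S. det(S) = 9.8667·5.9 - (-1.6)² = 55.6533.
  S^{-1} = (1/det) · [[d, -b], [-b, a]] = [[0.106, 0.0287],
 [0.0287, 0.1773]].

Step 4 — quadratic form (x̄ - mu_0)^T · S^{-1} · (x̄ - mu_0):
  S^{-1} · (x̄ - mu_0) = (0.2707, 0.8361),
  (x̄ - mu_0)^T · [...] = (1.3333)·(0.2707) + (4.5)·(0.8361) = 4.1235.

Step 5 — scale by n: T² = 6 · 4.1235 = 24.7413.

T² ≈ 24.7413


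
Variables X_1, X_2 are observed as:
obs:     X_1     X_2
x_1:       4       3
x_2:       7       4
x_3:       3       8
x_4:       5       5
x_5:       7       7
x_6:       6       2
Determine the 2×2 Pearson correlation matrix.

Step 1 — column means:
  mean(X_1) = (4 + 7 + 3 + 5 + 7 + 6) / 6 = 32/6 = 5.3333
  mean(X_2) = (3 + 4 + 8 + 5 + 7 + 2) / 6 = 29/6 = 4.8333

Step 2 — sample variances and covariances s[i,j] = (1/(n-1)) · Σ_k (x_{k,i} - mean_i) · (x_{k,j} - mean_j), with n-1 = 5:
  s[X_1,X_1] = ((-1.3333)·(-1.3333) + (1.6667)·(1.6667) + (-2.3333)·(-2.3333) + (-0.3333)·(-0.3333) + (1.6667)·(1.6667) + (0.6667)·(0.6667)) / 5 = 13.3333/5 = 2.6667
  s[X_1,X_2] = ((-1.3333)·(-1.8333) + (1.6667)·(-0.8333) + (-2.3333)·(3.1667) + (-0.3333)·(0.1667) + (1.6667)·(2.1667) + (0.6667)·(-2.8333)) / 5 = -4.6667/5 = -0.9333
  s[X_2,X_2] = ((-1.8333)·(-1.8333) + (-0.8333)·(-0.8333) + (3.1667)·(3.1667) + (0.1667)·(0.1667) + (2.1667)·(2.1667) + (-2.8333)·(-2.8333)) / 5 = 26.8333/5 = 5.3667
  Sample standard deviations s_i = √(s[i,i]):
  s(X_1) = √(2.6667) = 1.633
  s(X_2) = √(5.3667) = 2.3166

Step 3 — r_{ij} = s_{ij} / (s_i · s_j):
  r[X_1,X_1] = 1 (diagonal).
  r[X_1,X_2] = -0.9333 / (1.633 · 2.3166) = -0.9333 / 3.783 = -0.2467
  r[X_2,X_2] = 1 (diagonal).

R is symmetric with unit diagonal. Assembling:

R = [[1, -0.2467],
 [-0.2467, 1]]


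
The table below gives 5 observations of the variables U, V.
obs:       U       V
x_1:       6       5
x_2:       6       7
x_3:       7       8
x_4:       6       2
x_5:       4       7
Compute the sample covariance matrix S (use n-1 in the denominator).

Step 1 — column means:
  mean(U) = (6 + 6 + 7 + 6 + 4) / 5 = 29/5 = 5.8
  mean(V) = (5 + 7 + 8 + 2 + 7) / 5 = 29/5 = 5.8

Step 2 — sample covariance S[i,j] = (1/(n-1)) · Σ_k (x_{k,i} - mean_i) · (x_{k,j} - mean_j), with n-1 = 4.
  S[U,U] = ((0.2)·(0.2) + (0.2)·(0.2) + (1.2)·(1.2) + (0.2)·(0.2) + (-1.8)·(-1.8)) / 4 = 4.8/4 = 1.2
  S[U,V] = ((0.2)·(-0.8) + (0.2)·(1.2) + (1.2)·(2.2) + (0.2)·(-3.8) + (-1.8)·(1.2)) / 4 = -0.2/4 = -0.05
  S[V,V] = ((-0.8)·(-0.8) + (1.2)·(1.2) + (2.2)·(2.2) + (-3.8)·(-3.8) + (1.2)·(1.2)) / 4 = 22.8/4 = 5.7

S is symmetric (S[j,i] = S[i,j]). Assembling:

S = [[1.2, -0.05],
 [-0.05, 5.7]]


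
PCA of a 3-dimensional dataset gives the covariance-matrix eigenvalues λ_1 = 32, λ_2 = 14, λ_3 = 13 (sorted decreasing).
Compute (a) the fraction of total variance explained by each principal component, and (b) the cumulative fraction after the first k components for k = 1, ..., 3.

Step 1 — total variance = trace(Sigma) = Σ λ_i = 32 + 14 + 13 = 59.

Step 2 — fraction explained by component i = λ_i / Σ λ:
  PC1: 32/59 = 0.5424
  PC2: 14/59 = 0.2373
  PC3: 13/59 = 0.2203

Step 3 — cumulative fraction after k components = (λ_1 + ... + λ_k) / Σ λ:
  k = 1: 32/59 = 0.5424
  k = 2: (32 + 14)/59 = 46/59 = 0.7797
  k = 3: (32 + 14 + 13)/59 = 59/59 = 1

Summary (fraction, with percent):

explained: PC1 0.5424 (54.24%), PC2 0.2373 (23.73%), PC3 0.2203 (22.03%);  cumulative: 0.5424, 0.7797, 1


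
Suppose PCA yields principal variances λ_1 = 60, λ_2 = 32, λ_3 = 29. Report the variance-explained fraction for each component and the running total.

Step 1 — total variance = trace(Sigma) = Σ λ_i = 60 + 32 + 29 = 121.

Step 2 — fraction explained by component i = λ_i / Σ λ:
  PC1: 60/121 = 0.4959
  PC2: 32/121 = 0.2645
  PC3: 29/121 = 0.2397

Step 3 — cumulative fraction after k components = (λ_1 + ... + λ_k) / Σ λ:
  k = 1: 60/121 = 0.4959
  k = 2: (60 + 32)/121 = 92/121 = 0.7603
  k = 3: (60 + 32 + 29)/121 = 121/121 = 1

Summary (fraction, with percent):

explained: PC1 0.4959 (49.59%), PC2 0.2645 (26.45%), PC3 0.2397 (23.97%);  cumulative: 0.4959, 0.7603, 1


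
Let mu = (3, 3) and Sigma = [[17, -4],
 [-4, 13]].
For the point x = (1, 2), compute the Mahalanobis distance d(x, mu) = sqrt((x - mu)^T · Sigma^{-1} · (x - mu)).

Step 1 — centre the observation: (x - mu) = (-2, -1).

Step 2 — invert Sigma. det(Sigma) = 17·13 - (-4)² = 205.
  Sigma^{-1} = (1/det) · [[d, -b], [-b, a]] = [[0.0634, 0.0195],
 [0.0195, 0.0829]].

Step 3 — form the quadratic (x - mu)^T · Sigma^{-1} · (x - mu):
  Sigma^{-1} · (x - mu) = (-0.1463, -0.122).
  (x - mu)^T · [Sigma^{-1} · (x - mu)] = (-2)·(-0.1463) + (-1)·(-0.122) = 0.4146.

Step 4 — take square root: d = √(0.4146) ≈ 0.6439.

d(x, mu) = √(0.4146) ≈ 0.6439


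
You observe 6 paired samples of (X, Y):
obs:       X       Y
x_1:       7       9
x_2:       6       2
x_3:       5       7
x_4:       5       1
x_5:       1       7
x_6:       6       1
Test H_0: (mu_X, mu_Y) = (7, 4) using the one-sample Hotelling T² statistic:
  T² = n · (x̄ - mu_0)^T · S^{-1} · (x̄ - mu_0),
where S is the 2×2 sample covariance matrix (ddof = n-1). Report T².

Step 1 — sample mean vector:
  mean(X) = (7 + 6 + 5 + 5 + 1 + 6) / 6 = 30/6 = 5
  mean(Y) = (9 + 2 + 7 + 1 + 7 + 1) / 6 = 27/6 = 4.5
  x̄ = (5, 4.5),  deviation x̄ - mu_0 = (5, 4.5) - (7, 4) = (-2, 0.5).

Step 2 — sample covariance matrix, S[i,j] = (1/(n-1)) · Σ_k (x_{k,i} - mean_i) · (x_{k,j} - mean_j), divisor n-1 = 5:
  S[X,X] = ((2)·(2) + (1)·(1) + (0)·(0) + (0)·(0) + (-4)·(-4) + (1)·(1)) / 5 = 22/5 = 4.4
  S[X,Y] = ((2)·(4.5) + (1)·(-2.5) + (0)·(2.5) + (0)·(-3.5) + (-4)·(2.5) + (1)·(-3.5)) / 5 = -7/5 = -1.4
  S[Y,Y] = ((4.5)·(4.5) + (-2.5)·(-2.5) + (2.5)·(2.5) + (-3.5)·(-3.5) + (2.5)·(2.5) + (-3.5)·(-3.5)) / 5 = 63.5/5 = 12.7
  S = [[4.4, -1.4],
 [-1.4, 12.7]].

Step 3 — invert S. det(S) = 4.4·12.7 - (-1.4)² = 53.92.
  S^{-1} = (1/det) · [[d, -b], [-b, a]] = [[0.2355, 0.026],
 [0.026, 0.0816]].

Step 4 — quadratic form (x̄ - mu_0)^T · S^{-1} · (x̄ - mu_0):
  S^{-1} · (x̄ - mu_0) = (-0.4581, -0.0111),
  (x̄ - mu_0)^T · [...] = (-2)·(-0.4581) + (0.5)·(-0.0111) = 0.9106.

Step 5 — scale by n: T² = 6 · 0.9106 = 5.4636.

T² ≈ 5.4636


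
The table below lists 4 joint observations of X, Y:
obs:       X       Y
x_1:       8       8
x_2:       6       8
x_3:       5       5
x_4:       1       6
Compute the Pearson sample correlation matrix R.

Step 1 — column means:
  mean(X) = (8 + 6 + 5 + 1) / 4 = 20/4 = 5
  mean(Y) = (8 + 8 + 5 + 6) / 4 = 27/4 = 6.75

Step 2 — sample variances and covariances s[i,j] = (1/(n-1)) · Σ_k (x_{k,i} - mean_i) · (x_{k,j} - mean_j), with n-1 = 3:
  s[X,X] = ((3)·(3) + (1)·(1) + (0)·(0) + (-4)·(-4)) / 3 = 26/3 = 8.6667
  s[X,Y] = ((3)·(1.25) + (1)·(1.25) + (0)·(-1.75) + (-4)·(-0.75)) / 3 = 8/3 = 2.6667
  s[Y,Y] = ((1.25)·(1.25) + (1.25)·(1.25) + (-1.75)·(-1.75) + (-0.75)·(-0.75)) / 3 = 6.75/3 = 2.25
  Sample standard deviations s_i = √(s[i,i]):
  s(X) = √(8.6667) = 2.9439
  s(Y) = √(2.25) = 1.5

Step 3 — r_{ij} = s_{ij} / (s_i · s_j):
  r[X,X] = 1 (diagonal).
  r[X,Y] = 2.6667 / (2.9439 · 1.5) = 2.6667 / 4.4159 = 0.6039
  r[Y,Y] = 1 (diagonal).

R is symmetric with unit diagonal. Assembling:

R = [[1, 0.6039],
 [0.6039, 1]]


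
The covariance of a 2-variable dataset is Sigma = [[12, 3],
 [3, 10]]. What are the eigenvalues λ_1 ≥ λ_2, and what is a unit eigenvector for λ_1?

Step 1 — characteristic polynomial of 2×2 Sigma:
  det(Sigma - λI) = λ² - trace · λ + det = 0.
  trace = 12 + 10 = 22, det = 12·10 - (3)² = 111.
Step 2 — discriminant:
  Δ = trace² - 4·det = 484 - 444 = 40.
Step 3 — eigenvalues:
  λ = (trace ± √Δ)/2 = (22 ± 6.3246)/2,
  λ_1 = 14.1623,  λ_2 = 7.8377.

Step 4 — unit eigenvector for λ_1: solve (Sigma - λ_1 I)v = 0. First row:
  (12 - 14.1623)·v_x + (3)·v_y = 0, i.e. (-2.1623)·v_x + (3)·v_y = 0,
  so v ∝ (b, λ_1 - a) = (3, 2.1623) = u.
  ||u|| = √((3)² + (2.1623)²) = √(13.6754) ≈ 3.698,
  v_1 = u/||u|| ≈ (0.8112, 0.5847) (||v_1|| = 1).

λ_1 = 14.1623,  λ_2 = 7.8377;  v_1 ≈ (0.8112, 0.5847)


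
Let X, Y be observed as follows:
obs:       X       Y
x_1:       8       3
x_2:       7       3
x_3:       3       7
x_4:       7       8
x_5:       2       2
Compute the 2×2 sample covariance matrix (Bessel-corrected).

Step 1 — column means:
  mean(X) = (8 + 7 + 3 + 7 + 2) / 5 = 27/5 = 5.4
  mean(Y) = (3 + 3 + 7 + 8 + 2) / 5 = 23/5 = 4.6

Step 2 — sample covariance S[i,j] = (1/(n-1)) · Σ_k (x_{k,i} - mean_i) · (x_{k,j} - mean_j), with n-1 = 4.
  S[X,X] = ((2.6)·(2.6) + (1.6)·(1.6) + (-2.4)·(-2.4) + (1.6)·(1.6) + (-3.4)·(-3.4)) / 4 = 29.2/4 = 7.3
  S[X,Y] = ((2.6)·(-1.6) + (1.6)·(-1.6) + (-2.4)·(2.4) + (1.6)·(3.4) + (-3.4)·(-2.6)) / 4 = 1.8/4 = 0.45
  S[Y,Y] = ((-1.6)·(-1.6) + (-1.6)·(-1.6) + (2.4)·(2.4) + (3.4)·(3.4) + (-2.6)·(-2.6)) / 4 = 29.2/4 = 7.3

S is symmetric (S[j,i] = S[i,j]). Assembling:

S = [[7.3, 0.45],
 [0.45, 7.3]]


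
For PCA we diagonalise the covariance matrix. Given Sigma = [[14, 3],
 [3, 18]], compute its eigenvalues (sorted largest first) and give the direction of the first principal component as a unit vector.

Step 1 — characteristic polynomial of 2×2 Sigma:
  det(Sigma - λI) = λ² - trace · λ + det = 0.
  trace = 14 + 18 = 32, det = 14·18 - (3)² = 243.
Step 2 — discriminant:
  Δ = trace² - 4·det = 1024 - 972 = 52.
Step 3 — eigenvalues:
  λ = (trace ± √Δ)/2 = (32 ± 7.2111)/2,
  λ_1 = 19.6056,  λ_2 = 12.3944.

Step 4 — unit eigenvector for λ_1: solve (Sigma - λ_1 I)v = 0. First row:
  (14 - 19.6056)·v_x + (3)·v_y = 0, i.e. (-5.6056)·v_x + (3)·v_y = 0,
  so v ∝ (b, λ_1 - a) = (3, 5.6056) = u.
  ||u|| = √((3)² + (5.6056)²) = √(40.4222) ≈ 6.3578,
  v_1 = u/||u|| ≈ (0.4719, 0.8817) (||v_1|| = 1).

λ_1 = 19.6056,  λ_2 = 12.3944;  v_1 ≈ (0.4719, 0.8817)


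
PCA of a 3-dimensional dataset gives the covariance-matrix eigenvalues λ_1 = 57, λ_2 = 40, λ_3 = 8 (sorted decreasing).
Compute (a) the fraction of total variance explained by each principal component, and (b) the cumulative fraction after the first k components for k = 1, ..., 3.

Step 1 — total variance = trace(Sigma) = Σ λ_i = 57 + 40 + 8 = 105.

Step 2 — fraction explained by component i = λ_i / Σ λ:
  PC1: 57/105 = 0.5429
  PC2: 40/105 = 0.381
  PC3: 8/105 = 0.0762

Step 3 — cumulative fraction after k components = (λ_1 + ... + λ_k) / Σ λ:
  k = 1: 57/105 = 0.5429
  k = 2: (57 + 40)/105 = 97/105 = 0.9238
  k = 3: (57 + 40 + 8)/105 = 105/105 = 1

Summary (fraction, with percent):

explained: PC1 0.5429 (54.29%), PC2 0.381 (38.1%), PC3 0.0762 (7.62%);  cumulative: 0.5429, 0.9238, 1


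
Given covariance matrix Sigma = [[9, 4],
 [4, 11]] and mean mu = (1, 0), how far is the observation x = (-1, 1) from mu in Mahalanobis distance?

Step 1 — centre the observation: (x - mu) = (-2, 1).

Step 2 — invert Sigma. det(Sigma) = 9·11 - (4)² = 83.
  Sigma^{-1} = (1/det) · [[d, -b], [-b, a]] = [[0.1325, -0.0482],
 [-0.0482, 0.1084]].

Step 3 — form the quadratic (x - mu)^T · Sigma^{-1} · (x - mu):
  Sigma^{-1} · (x - mu) = (-0.3133, 0.2048).
  (x - mu)^T · [Sigma^{-1} · (x - mu)] = (-2)·(-0.3133) + (1)·(0.2048) = 0.8313.

Step 4 — take square root: d = √(0.8313) ≈ 0.9118.

d(x, mu) = √(0.8313) ≈ 0.9118


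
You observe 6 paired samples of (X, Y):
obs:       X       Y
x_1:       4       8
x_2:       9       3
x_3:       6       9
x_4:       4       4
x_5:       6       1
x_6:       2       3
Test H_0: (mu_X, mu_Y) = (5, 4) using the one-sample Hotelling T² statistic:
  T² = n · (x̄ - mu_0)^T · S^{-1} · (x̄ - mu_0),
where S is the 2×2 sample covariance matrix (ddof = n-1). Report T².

Step 1 — sample mean vector:
  mean(X) = (4 + 9 + 6 + 4 + 6 + 2) / 6 = 31/6 = 5.1667
  mean(Y) = (8 + 3 + 9 + 4 + 1 + 3) / 6 = 28/6 = 4.6667
  x̄ = (5.1667, 4.6667),  deviation x̄ - mu_0 = (5.1667, 4.6667) - (5, 4) = (0.1667, 0.6667).

Step 2 — sample covariance matrix, S[i,j] = (1/(n-1)) · Σ_k (x_{k,i} - mean_i) · (x_{k,j} - mean_j), divisor n-1 = 5:
  S[X,X] = ((-1.1667)·(-1.1667) + (3.8333)·(3.8333) + (0.8333)·(0.8333) + (-1.1667)·(-1.1667) + (0.8333)·(0.8333) + (-3.1667)·(-3.1667)) / 5 = 28.8333/5 = 5.7667
  S[X,Y] = ((-1.1667)·(3.3333) + (3.8333)·(-1.6667) + (0.8333)·(4.3333) + (-1.1667)·(-0.6667) + (0.8333)·(-3.6667) + (-3.1667)·(-1.6667)) / 5 = -3.6667/5 = -0.7333
  S[Y,Y] = ((3.3333)·(3.3333) + (-1.6667)·(-1.6667) + (4.3333)·(4.3333) + (-0.6667)·(-0.6667) + (-3.6667)·(-3.6667) + (-1.6667)·(-1.6667)) / 5 = 49.3333/5 = 9.8667
  S = [[5.7667, -0.7333],
 [-0.7333, 9.8667]].

Step 3 — invert S. det(S) = 5.7667·9.8667 - (-0.7333)² = 56.36.
  S^{-1} = (1/det) · [[d, -b], [-b, a]] = [[0.1751, 0.013],
 [0.013, 0.1023]].

Step 4 — quadratic form (x̄ - mu_0)^T · S^{-1} · (x̄ - mu_0):
  S^{-1} · (x̄ - mu_0) = (0.0379, 0.0704),
  (x̄ - mu_0)^T · [...] = (0.1667)·(0.0379) + (0.6667)·(0.0704) = 0.0532.

Step 5 — scale by n: T² = 6 · 0.0532 = 0.3194.

T² ≈ 0.3194


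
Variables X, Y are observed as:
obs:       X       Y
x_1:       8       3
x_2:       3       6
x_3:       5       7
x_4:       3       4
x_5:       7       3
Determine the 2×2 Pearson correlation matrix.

Step 1 — column means:
  mean(X) = (8 + 3 + 5 + 3 + 7) / 5 = 26/5 = 5.2
  mean(Y) = (3 + 6 + 7 + 4 + 3) / 5 = 23/5 = 4.6

Step 2 — sample variances and covariances s[i,j] = (1/(n-1)) · Σ_k (x_{k,i} - mean_i) · (x_{k,j} - mean_j), with n-1 = 4:
  s[X,X] = ((2.8)·(2.8) + (-2.2)·(-2.2) + (-0.2)·(-0.2) + (-2.2)·(-2.2) + (1.8)·(1.8)) / 4 = 20.8/4 = 5.2
  s[X,Y] = ((2.8)·(-1.6) + (-2.2)·(1.4) + (-0.2)·(2.4) + (-2.2)·(-0.6) + (1.8)·(-1.6)) / 4 = -9.6/4 = -2.4
  s[Y,Y] = ((-1.6)·(-1.6) + (1.4)·(1.4) + (2.4)·(2.4) + (-0.6)·(-0.6) + (-1.6)·(-1.6)) / 4 = 13.2/4 = 3.3
  Sample standard deviations s_i = √(s[i,i]):
  s(X) = √(5.2) = 2.2804
  s(Y) = √(3.3) = 1.8166

Step 3 — r_{ij} = s_{ij} / (s_i · s_j):
  r[X,X] = 1 (diagonal).
  r[X,Y] = -2.4 / (2.2804 · 1.8166) = -2.4 / 4.1425 = -0.5794
  r[Y,Y] = 1 (diagonal).

R is symmetric with unit diagonal. Assembling:

R = [[1, -0.5794],
 [-0.5794, 1]]


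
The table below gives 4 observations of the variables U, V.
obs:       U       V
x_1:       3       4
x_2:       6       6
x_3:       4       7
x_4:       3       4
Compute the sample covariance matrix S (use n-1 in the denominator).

Step 1 — column means:
  mean(U) = (3 + 6 + 4 + 3) / 4 = 16/4 = 4
  mean(V) = (4 + 6 + 7 + 4) / 4 = 21/4 = 5.25

Step 2 — sample covariance S[i,j] = (1/(n-1)) · Σ_k (x_{k,i} - mean_i) · (x_{k,j} - mean_j), with n-1 = 3.
  S[U,U] = ((-1)·(-1) + (2)·(2) + (0)·(0) + (-1)·(-1)) / 3 = 6/3 = 2
  S[U,V] = ((-1)·(-1.25) + (2)·(0.75) + (0)·(1.75) + (-1)·(-1.25)) / 3 = 4/3 = 1.3333
  S[V,V] = ((-1.25)·(-1.25) + (0.75)·(0.75) + (1.75)·(1.75) + (-1.25)·(-1.25)) / 3 = 6.75/3 = 2.25

S is symmetric (S[j,i] = S[i,j]). Assembling:

S = [[2, 1.3333],
 [1.3333, 2.25]]


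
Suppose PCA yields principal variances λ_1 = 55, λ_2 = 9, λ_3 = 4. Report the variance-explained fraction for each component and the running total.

Step 1 — total variance = trace(Sigma) = Σ λ_i = 55 + 9 + 4 = 68.

Step 2 — fraction explained by component i = λ_i / Σ λ:
  PC1: 55/68 = 0.8088
  PC2: 9/68 = 0.1324
  PC3: 4/68 = 0.0588

Step 3 — cumulative fraction after k components = (λ_1 + ... + λ_k) / Σ λ:
  k = 1: 55/68 = 0.8088
  k = 2: (55 + 9)/68 = 64/68 = 0.9412
  k = 3: (55 + 9 + 4)/68 = 68/68 = 1

Summary (fraction, with percent):

explained: PC1 0.8088 (80.88%), PC2 0.1324 (13.24%), PC3 0.0588 (5.88%);  cumulative: 0.8088, 0.9412, 1


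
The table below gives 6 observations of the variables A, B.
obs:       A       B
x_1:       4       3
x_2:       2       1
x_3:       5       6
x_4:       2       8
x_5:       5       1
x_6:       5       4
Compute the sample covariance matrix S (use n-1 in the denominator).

Step 1 — column means:
  mean(A) = (4 + 2 + 5 + 2 + 5 + 5) / 6 = 23/6 = 3.8333
  mean(B) = (3 + 1 + 6 + 8 + 1 + 4) / 6 = 23/6 = 3.8333

Step 2 — sample covariance S[i,j] = (1/(n-1)) · Σ_k (x_{k,i} - mean_i) · (x_{k,j} - mean_j), with n-1 = 5.
  S[A,A] = ((0.1667)·(0.1667) + (-1.8333)·(-1.8333) + (1.1667)·(1.1667) + (-1.8333)·(-1.8333) + (1.1667)·(1.1667) + (1.1667)·(1.1667)) / 5 = 10.8333/5 = 2.1667
  S[A,B] = ((0.1667)·(-0.8333) + (-1.8333)·(-2.8333) + (1.1667)·(2.1667) + (-1.8333)·(4.1667) + (1.1667)·(-2.8333) + (1.1667)·(0.1667)) / 5 = -3.1667/5 = -0.6333
  S[B,B] = ((-0.8333)·(-0.8333) + (-2.8333)·(-2.8333) + (2.1667)·(2.1667) + (4.1667)·(4.1667) + (-2.8333)·(-2.8333) + (0.1667)·(0.1667)) / 5 = 38.8333/5 = 7.7667

S is symmetric (S[j,i] = S[i,j]). Assembling:

S = [[2.1667, -0.6333],
 [-0.6333, 7.7667]]


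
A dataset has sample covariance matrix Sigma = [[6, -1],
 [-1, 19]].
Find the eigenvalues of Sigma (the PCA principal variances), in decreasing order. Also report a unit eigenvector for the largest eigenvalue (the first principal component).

Step 1 — characteristic polynomial of 2×2 Sigma:
  det(Sigma - λI) = λ² - trace · λ + det = 0.
  trace = 6 + 19 = 25, det = 6·19 - (-1)² = 113.
Step 2 — discriminant:
  Δ = trace² - 4·det = 625 - 452 = 173.
Step 3 — eigenvalues:
  λ = (trace ± √Δ)/2 = (25 ± 13.1529)/2,
  λ_1 = 19.0765,  λ_2 = 5.9235.

Step 4 — unit eigenvector for λ_1: solve (Sigma - λ_1 I)v = 0. First row:
  (6 - 19.0765)·v_x + (-1)·v_y = 0, i.e. (-13.0765)·v_x + (-1)·v_y = 0,
  so v ∝ (b, λ_1 - a) = (-1, 13.0765); multiply by -1 so the first entry is positive: u = (1, -13.0765).
  ||u|| = √((1)² + (-13.0765)²) = √(171.9942) ≈ 13.1147,
  v_1 = u/||u|| ≈ (0.0763, -0.9971) (||v_1|| = 1).

λ_1 = 19.0765,  λ_2 = 5.9235;  v_1 ≈ (0.0763, -0.9971)


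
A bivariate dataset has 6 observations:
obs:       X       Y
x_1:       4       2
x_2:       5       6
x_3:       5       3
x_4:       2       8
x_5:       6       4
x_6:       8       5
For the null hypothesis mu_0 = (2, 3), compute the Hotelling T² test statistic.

Step 1 — sample mean vector:
  mean(X) = (4 + 5 + 5 + 2 + 6 + 8) / 6 = 30/6 = 5
  mean(Y) = (2 + 6 + 3 + 8 + 4 + 5) / 6 = 28/6 = 4.6667
  x̄ = (5, 4.6667),  deviation x̄ - mu_0 = (5, 4.6667) - (2, 3) = (3, 1.6667).

Step 2 — sample covariance matrix, S[i,j] = (1/(n-1)) · Σ_k (x_{k,i} - mean_i) · (x_{k,j} - mean_j), divisor n-1 = 5:
  S[X,X] = ((-1)·(-1) + (0)·(0) + (0)·(0) + (-3)·(-3) + (1)·(1) + (3)·(3)) / 5 = 20/5 = 4
  S[X,Y] = ((-1)·(-2.6667) + (0)·(1.3333) + (0)·(-1.6667) + (-3)·(3.3333) + (1)·(-0.6667) + (3)·(0.3333)) / 5 = -7/5 = -1.4
  S[Y,Y] = ((-2.6667)·(-2.6667) + (1.3333)·(1.3333) + (-1.6667)·(-1.6667) + (3.3333)·(3.3333) + (-0.6667)·(-0.6667) + (0.3333)·(0.3333)) / 5 = 23.3333/5 = 4.6667
  S = [[4, -1.4],
 [-1.4, 4.6667]].

Step 3 — invert S. det(S) = 4·4.6667 - (-1.4)² = 16.7067.
  S^{-1} = (1/det) · [[d, -b], [-b, a]] = [[0.2793, 0.0838],
 [0.0838, 0.2394]].

Step 4 — quadratic form (x̄ - mu_0)^T · S^{-1} · (x̄ - mu_0):
  S^{-1} · (x̄ - mu_0) = (0.9777, 0.6504),
  (x̄ - mu_0)^T · [...] = (3)·(0.9777) + (1.6667)·(0.6504) = 4.017.

Step 5 — scale by n: T² = 6 · 4.017 = 24.1022.

T² ≈ 24.1022


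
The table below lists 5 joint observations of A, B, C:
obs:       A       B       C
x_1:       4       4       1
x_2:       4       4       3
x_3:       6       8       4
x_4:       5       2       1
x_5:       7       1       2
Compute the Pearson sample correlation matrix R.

Step 1 — column means:
  mean(A) = (4 + 4 + 6 + 5 + 7) / 5 = 26/5 = 5.2
  mean(B) = (4 + 4 + 8 + 2 + 1) / 5 = 19/5 = 3.8
  mean(C) = (1 + 3 + 4 + 1 + 2) / 5 = 11/5 = 2.2

Step 2 — sample variances and covariances s[i,j] = (1/(n-1)) · Σ_k (x_{k,i} - mean_i) · (x_{k,j} - mean_j), with n-1 = 4:
  s[A,A] = ((-1.2)·(-1.2) + (-1.2)·(-1.2) + (0.8)·(0.8) + (-0.2)·(-0.2) + (1.8)·(1.8)) / 4 = 6.8/4 = 1.7
  s[A,B] = ((-1.2)·(0.2) + (-1.2)·(0.2) + (0.8)·(4.2) + (-0.2)·(-1.8) + (1.8)·(-2.8)) / 4 = -1.8/4 = -0.45
  s[A,C] = ((-1.2)·(-1.2) + (-1.2)·(0.8) + (0.8)·(1.8) + (-0.2)·(-1.2) + (1.8)·(-0.2)) / 4 = 1.8/4 = 0.45
  s[B,B] = ((0.2)·(0.2) + (0.2)·(0.2) + (4.2)·(4.2) + (-1.8)·(-1.8) + (-2.8)·(-2.8)) / 4 = 28.8/4 = 7.2
  s[B,C] = ((0.2)·(-1.2) + (0.2)·(0.8) + (4.2)·(1.8) + (-1.8)·(-1.2) + (-2.8)·(-0.2)) / 4 = 10.2/4 = 2.55
  s[C,C] = ((-1.2)·(-1.2) + (0.8)·(0.8) + (1.8)·(1.8) + (-1.2)·(-1.2) + (-0.2)·(-0.2)) / 4 = 6.8/4 = 1.7
  Sample standard deviations s_i = √(s[i,i]):
  s(A) = √(1.7) = 1.3038
  s(B) = √(7.2) = 2.6833
  s(C) = √(1.7) = 1.3038

Step 3 — r_{ij} = s_{ij} / (s_i · s_j):
  r[A,A] = 1 (diagonal).
  r[A,B] = -0.45 / (1.3038 · 2.6833) = -0.45 / 3.4986 = -0.1286
  r[A,C] = 0.45 / (1.3038 · 1.3038) = 0.45 / 1.7 = 0.2647
  r[B,B] = 1 (diagonal).
  r[B,C] = 2.55 / (2.6833 · 1.3038) = 2.55 / 3.4986 = 0.7289
  r[C,C] = 1 (diagonal).

R is symmetric with unit diagonal. Assembling:

R = [[1, -0.1286, 0.2647],
 [-0.1286, 1, 0.7289],
 [0.2647, 0.7289, 1]]


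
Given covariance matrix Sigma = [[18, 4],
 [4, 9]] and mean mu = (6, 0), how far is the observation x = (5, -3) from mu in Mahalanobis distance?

Step 1 — centre the observation: (x - mu) = (-1, -3).

Step 2 — invert Sigma. det(Sigma) = 18·9 - (4)² = 146.
  Sigma^{-1} = (1/det) · [[d, -b], [-b, a]] = [[0.0616, -0.0274],
 [-0.0274, 0.1233]].

Step 3 — form the quadratic (x - mu)^T · Sigma^{-1} · (x - mu):
  Sigma^{-1} · (x - mu) = (0.0205, -0.3425).
  (x - mu)^T · [Sigma^{-1} · (x - mu)] = (-1)·(0.0205) + (-3)·(-0.3425) = 1.0068.

Step 4 — take square root: d = √(1.0068) ≈ 1.0034.

d(x, mu) = √(1.0068) ≈ 1.0034


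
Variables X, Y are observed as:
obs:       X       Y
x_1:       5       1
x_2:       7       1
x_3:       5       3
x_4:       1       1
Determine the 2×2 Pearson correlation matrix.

Step 1 — column means:
  mean(X) = (5 + 7 + 5 + 1) / 4 = 18/4 = 4.5
  mean(Y) = (1 + 1 + 3 + 1) / 4 = 6/4 = 1.5

Step 2 — sample variances and covariances s[i,j] = (1/(n-1)) · Σ_k (x_{k,i} - mean_i) · (x_{k,j} - mean_j), with n-1 = 3:
  s[X,X] = ((0.5)·(0.5) + (2.5)·(2.5) + (0.5)·(0.5) + (-3.5)·(-3.5)) / 3 = 19/3 = 6.3333
  s[X,Y] = ((0.5)·(-0.5) + (2.5)·(-0.5) + (0.5)·(1.5) + (-3.5)·(-0.5)) / 3 = 1/3 = 0.3333
  s[Y,Y] = ((-0.5)·(-0.5) + (-0.5)·(-0.5) + (1.5)·(1.5) + (-0.5)·(-0.5)) / 3 = 3/3 = 1
  Sample standard deviations s_i = √(s[i,i]):
  s(X) = √(6.3333) = 2.5166
  s(Y) = √(1) = 1

Step 3 — r_{ij} = s_{ij} / (s_i · s_j):
  r[X,X] = 1 (diagonal).
  r[X,Y] = 0.3333 / (2.5166 · 1) = 0.3333 / 2.5166 = 0.1325
  r[Y,Y] = 1 (diagonal).

R is symmetric with unit diagonal. Assembling:

R = [[1, 0.1325],
 [0.1325, 1]]


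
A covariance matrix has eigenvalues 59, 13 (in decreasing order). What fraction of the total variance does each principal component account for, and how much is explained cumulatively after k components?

Step 1 — total variance = trace(Sigma) = Σ λ_i = 59 + 13 = 72.

Step 2 — fraction explained by component i = λ_i / Σ λ:
  PC1: 59/72 = 0.8194
  PC2: 13/72 = 0.1806

Step 3 — cumulative fraction after k components = (λ_1 + ... + λ_k) / Σ λ:
  k = 1: 59/72 = 0.8194
  k = 2: (59 + 13)/72 = 72/72 = 1

Summary (fraction, with percent):

explained: PC1 0.8194 (81.94%), PC2 0.1806 (18.06%);  cumulative: 0.8194, 1


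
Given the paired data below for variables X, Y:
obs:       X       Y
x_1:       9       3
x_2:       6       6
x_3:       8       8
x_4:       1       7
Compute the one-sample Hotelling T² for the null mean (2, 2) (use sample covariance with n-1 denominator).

Step 1 — sample mean vector:
  mean(X) = (9 + 6 + 8 + 1) / 4 = 24/4 = 6
  mean(Y) = (3 + 6 + 8 + 7) / 4 = 24/4 = 6
  x̄ = (6, 6),  deviation x̄ - mu_0 = (6, 6) - (2, 2) = (4, 4).

Step 2 — sample covariance matrix, S[i,j] = (1/(n-1)) · Σ_k (x_{k,i} - mean_i) · (x_{k,j} - mean_j), divisor n-1 = 3:
  S[X,X] = ((3)·(3) + (0)·(0) + (2)·(2) + (-5)·(-5)) / 3 = 38/3 = 12.6667
  S[X,Y] = ((3)·(-3) + (0)·(0) + (2)·(2) + (-5)·(1)) / 3 = -10/3 = -3.3333
  S[Y,Y] = ((-3)·(-3) + (0)·(0) + (2)·(2) + (1)·(1)) / 3 = 14/3 = 4.6667
  S = [[12.6667, -3.3333],
 [-3.3333, 4.6667]].

Step 3 — invert S. det(S) = 12.6667·4.6667 - (-3.3333)² = 48.
  S^{-1} = (1/det) · [[d, -b], [-b, a]] = [[0.0972, 0.0694],
 [0.0694, 0.2639]].

Step 4 — quadratic form (x̄ - mu_0)^T · S^{-1} · (x̄ - mu_0):
  S^{-1} · (x̄ - mu_0) = (0.6667, 1.3333),
  (x̄ - mu_0)^T · [...] = (4)·(0.6667) + (4)·(1.3333) = 8.

Step 5 — scale by n: T² = 4 · 8 = 32.

T² ≈ 32


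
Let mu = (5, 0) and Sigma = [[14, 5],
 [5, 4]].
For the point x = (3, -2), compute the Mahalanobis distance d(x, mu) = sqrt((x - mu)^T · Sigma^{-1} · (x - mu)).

Step 1 — centre the observation: (x - mu) = (-2, -2).

Step 2 — invert Sigma. det(Sigma) = 14·4 - (5)² = 31.
  Sigma^{-1} = (1/det) · [[d, -b], [-b, a]] = [[0.129, -0.1613],
 [-0.1613, 0.4516]].

Step 3 — form the quadratic (x - mu)^T · Sigma^{-1} · (x - mu):
  Sigma^{-1} · (x - mu) = (0.0645, -0.5806).
  (x - mu)^T · [Sigma^{-1} · (x - mu)] = (-2)·(0.0645) + (-2)·(-0.5806) = 1.0323.

Step 4 — take square root: d = √(1.0323) ≈ 1.016.

d(x, mu) = √(1.0323) ≈ 1.016


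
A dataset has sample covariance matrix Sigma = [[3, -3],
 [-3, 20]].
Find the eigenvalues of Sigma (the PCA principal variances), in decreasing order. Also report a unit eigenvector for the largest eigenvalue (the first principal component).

Step 1 — characteristic polynomial of 2×2 Sigma:
  det(Sigma - λI) = λ² - trace · λ + det = 0.
  trace = 3 + 20 = 23, det = 3·20 - (-3)² = 51.
Step 2 — discriminant:
  Δ = trace² - 4·det = 529 - 204 = 325.
Step 3 — eigenvalues:
  λ = (trace ± √Δ)/2 = (23 ± 18.0278)/2,
  λ_1 = 20.5139,  λ_2 = 2.4861.

Step 4 — unit eigenvector for λ_1: solve (Sigma - λ_1 I)v = 0. First row:
  (3 - 20.5139)·v_x + (-3)·v_y = 0, i.e. (-17.5139)·v_x + (-3)·v_y = 0,
  so v ∝ (b, λ_1 - a) = (-3, 17.5139); multiply by -1 so the first entry is positive: u = (3, -17.5139).
  ||u|| = √((3)² + (-17.5139)²) = √(315.7359) ≈ 17.769,
  v_1 = u/||u|| ≈ (0.1688, -0.9856) (||v_1|| = 1).

λ_1 = 20.5139,  λ_2 = 2.4861;  v_1 ≈ (0.1688, -0.9856)


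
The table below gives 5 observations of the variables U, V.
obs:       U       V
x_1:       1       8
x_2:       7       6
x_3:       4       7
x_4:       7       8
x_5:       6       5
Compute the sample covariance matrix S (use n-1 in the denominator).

Step 1 — column means:
  mean(U) = (1 + 7 + 4 + 7 + 6) / 5 = 25/5 = 5
  mean(V) = (8 + 6 + 7 + 8 + 5) / 5 = 34/5 = 6.8

Step 2 — sample covariance S[i,j] = (1/(n-1)) · Σ_k (x_{k,i} - mean_i) · (x_{k,j} - mean_j), with n-1 = 4.
  S[U,U] = ((-4)·(-4) + (2)·(2) + (-1)·(-1) + (2)·(2) + (1)·(1)) / 4 = 26/4 = 6.5
  S[U,V] = ((-4)·(1.2) + (2)·(-0.8) + (-1)·(0.2) + (2)·(1.2) + (1)·(-1.8)) / 4 = -6/4 = -1.5
  S[V,V] = ((1.2)·(1.2) + (-0.8)·(-0.8) + (0.2)·(0.2) + (1.2)·(1.2) + (-1.8)·(-1.8)) / 4 = 6.8/4 = 1.7

S is symmetric (S[j,i] = S[i,j]). Assembling:

S = [[6.5, -1.5],
 [-1.5, 1.7]]


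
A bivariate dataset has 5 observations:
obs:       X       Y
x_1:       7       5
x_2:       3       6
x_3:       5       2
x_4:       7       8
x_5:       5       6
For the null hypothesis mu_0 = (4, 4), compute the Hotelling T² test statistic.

Step 1 — sample mean vector:
  mean(X) = (7 + 3 + 5 + 7 + 5) / 5 = 27/5 = 5.4
  mean(Y) = (5 + 6 + 2 + 8 + 6) / 5 = 27/5 = 5.4
  x̄ = (5.4, 5.4),  deviation x̄ - mu_0 = (5.4, 5.4) - (4, 4) = (1.4, 1.4).

Step 2 — sample covariance matrix, S[i,j] = (1/(n-1)) · Σ_k (x_{k,i} - mean_i) · (x_{k,j} - mean_j), divisor n-1 = 4:
  S[X,X] = ((1.6)·(1.6) + (-2.4)·(-2.4) + (-0.4)·(-0.4) + (1.6)·(1.6) + (-0.4)·(-0.4)) / 4 = 11.2/4 = 2.8
  S[X,Y] = ((1.6)·(-0.4) + (-2.4)·(0.6) + (-0.4)·(-3.4) + (1.6)·(2.6) + (-0.4)·(0.6)) / 4 = 3.2/4 = 0.8
  S[Y,Y] = ((-0.4)·(-0.4) + (0.6)·(0.6) + (-3.4)·(-3.4) + (2.6)·(2.6) + (0.6)·(0.6)) / 4 = 19.2/4 = 4.8
  S = [[2.8, 0.8],
 [0.8, 4.8]].

Step 3 — invert S. det(S) = 2.8·4.8 - (0.8)² = 12.8.
  S^{-1} = (1/det) · [[d, -b], [-b, a]] = [[0.375, -0.0625],
 [-0.0625, 0.2188]].

Step 4 — quadratic form (x̄ - mu_0)^T · S^{-1} · (x̄ - mu_0):
  S^{-1} · (x̄ - mu_0) = (0.4375, 0.2188),
  (x̄ - mu_0)^T · [...] = (1.4)·(0.4375) + (1.4)·(0.2188) = 0.9188.

Step 5 — scale by n: T² = 5 · 0.9188 = 4.5938.

T² ≈ 4.5938


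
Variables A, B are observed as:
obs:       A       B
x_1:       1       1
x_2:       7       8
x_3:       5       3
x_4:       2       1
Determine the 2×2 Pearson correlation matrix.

Step 1 — column means:
  mean(A) = (1 + 7 + 5 + 2) / 4 = 15/4 = 3.75
  mean(B) = (1 + 8 + 3 + 1) / 4 = 13/4 = 3.25

Step 2 — sample variances and covariances s[i,j] = (1/(n-1)) · Σ_k (x_{k,i} - mean_i) · (x_{k,j} - mean_j), with n-1 = 3:
  s[A,A] = ((-2.75)·(-2.75) + (3.25)·(3.25) + (1.25)·(1.25) + (-1.75)·(-1.75)) / 3 = 22.75/3 = 7.5833
  s[A,B] = ((-2.75)·(-2.25) + (3.25)·(4.75) + (1.25)·(-0.25) + (-1.75)·(-2.25)) / 3 = 25.25/3 = 8.4167
  s[B,B] = ((-2.25)·(-2.25) + (4.75)·(4.75) + (-0.25)·(-0.25) + (-2.25)·(-2.25)) / 3 = 32.75/3 = 10.9167
  Sample standard deviations s_i = √(s[i,i]):
  s(A) = √(7.5833) = 2.7538
  s(B) = √(10.9167) = 3.304

Step 3 — r_{ij} = s_{ij} / (s_i · s_j):
  r[A,A] = 1 (diagonal).
  r[A,B] = 8.4167 / (2.7538 · 3.304) = 8.4167 / 9.0986 = 0.925
  r[B,B] = 1 (diagonal).

R is symmetric with unit diagonal. Assembling:

R = [[1, 0.925],
 [0.925, 1]]
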